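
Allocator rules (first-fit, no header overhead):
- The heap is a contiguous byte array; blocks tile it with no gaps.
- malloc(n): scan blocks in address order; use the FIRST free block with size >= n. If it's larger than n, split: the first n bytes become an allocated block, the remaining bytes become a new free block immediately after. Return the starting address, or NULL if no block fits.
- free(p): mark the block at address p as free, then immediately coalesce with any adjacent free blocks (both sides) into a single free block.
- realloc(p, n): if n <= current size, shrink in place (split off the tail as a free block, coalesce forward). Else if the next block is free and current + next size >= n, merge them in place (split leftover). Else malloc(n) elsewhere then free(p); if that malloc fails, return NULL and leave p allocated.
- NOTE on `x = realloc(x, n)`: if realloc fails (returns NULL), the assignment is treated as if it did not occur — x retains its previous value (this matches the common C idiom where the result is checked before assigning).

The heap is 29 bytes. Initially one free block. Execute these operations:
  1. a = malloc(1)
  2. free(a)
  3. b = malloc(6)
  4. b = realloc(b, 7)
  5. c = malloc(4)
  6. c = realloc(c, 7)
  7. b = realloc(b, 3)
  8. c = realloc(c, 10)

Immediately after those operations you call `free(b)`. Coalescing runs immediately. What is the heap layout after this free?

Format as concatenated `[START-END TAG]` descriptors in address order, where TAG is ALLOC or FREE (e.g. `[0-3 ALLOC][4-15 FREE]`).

Op 1: a = malloc(1) -> a = 0; heap: [0-0 ALLOC][1-28 FREE]
Op 2: free(a) -> (freed a); heap: [0-28 FREE]
Op 3: b = malloc(6) -> b = 0; heap: [0-5 ALLOC][6-28 FREE]
Op 4: b = realloc(b, 7) -> b = 0; heap: [0-6 ALLOC][7-28 FREE]
Op 5: c = malloc(4) -> c = 7; heap: [0-6 ALLOC][7-10 ALLOC][11-28 FREE]
Op 6: c = realloc(c, 7) -> c = 7; heap: [0-6 ALLOC][7-13 ALLOC][14-28 FREE]
Op 7: b = realloc(b, 3) -> b = 0; heap: [0-2 ALLOC][3-6 FREE][7-13 ALLOC][14-28 FREE]
Op 8: c = realloc(c, 10) -> c = 7; heap: [0-2 ALLOC][3-6 FREE][7-16 ALLOC][17-28 FREE]
free(b): b = 0 -> block [0-2 ALLOC]; mark free, coalesce with adjacent free neighbors -> [0-6 FREE][7-16 ALLOC][17-28 FREE]

Answer: [0-6 FREE][7-16 ALLOC][17-28 FREE]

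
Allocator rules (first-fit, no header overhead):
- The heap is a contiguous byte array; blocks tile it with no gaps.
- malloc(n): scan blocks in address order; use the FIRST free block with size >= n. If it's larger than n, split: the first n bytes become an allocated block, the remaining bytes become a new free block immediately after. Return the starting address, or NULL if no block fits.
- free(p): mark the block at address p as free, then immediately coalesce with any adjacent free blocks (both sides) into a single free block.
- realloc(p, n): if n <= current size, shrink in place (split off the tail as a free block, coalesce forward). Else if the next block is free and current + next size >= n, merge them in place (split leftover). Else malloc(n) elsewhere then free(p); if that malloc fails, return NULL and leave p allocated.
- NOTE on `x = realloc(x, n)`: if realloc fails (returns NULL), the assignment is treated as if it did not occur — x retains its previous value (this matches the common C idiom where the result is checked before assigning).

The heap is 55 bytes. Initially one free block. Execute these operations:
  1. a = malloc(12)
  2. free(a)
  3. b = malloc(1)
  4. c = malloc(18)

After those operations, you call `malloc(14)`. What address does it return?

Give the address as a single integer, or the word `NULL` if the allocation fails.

Op 1: a = malloc(12) -> a = 0; heap: [0-11 ALLOC][12-54 FREE]
Op 2: free(a) -> (freed a); heap: [0-54 FREE]
Op 3: b = malloc(1) -> b = 0; heap: [0-0 ALLOC][1-54 FREE]
Op 4: c = malloc(18) -> c = 1; heap: [0-0 ALLOC][1-18 ALLOC][19-54 FREE]
malloc(14): first-fit scan over [0-0 ALLOC][1-18 ALLOC][19-54 FREE] -> 19

Answer: 19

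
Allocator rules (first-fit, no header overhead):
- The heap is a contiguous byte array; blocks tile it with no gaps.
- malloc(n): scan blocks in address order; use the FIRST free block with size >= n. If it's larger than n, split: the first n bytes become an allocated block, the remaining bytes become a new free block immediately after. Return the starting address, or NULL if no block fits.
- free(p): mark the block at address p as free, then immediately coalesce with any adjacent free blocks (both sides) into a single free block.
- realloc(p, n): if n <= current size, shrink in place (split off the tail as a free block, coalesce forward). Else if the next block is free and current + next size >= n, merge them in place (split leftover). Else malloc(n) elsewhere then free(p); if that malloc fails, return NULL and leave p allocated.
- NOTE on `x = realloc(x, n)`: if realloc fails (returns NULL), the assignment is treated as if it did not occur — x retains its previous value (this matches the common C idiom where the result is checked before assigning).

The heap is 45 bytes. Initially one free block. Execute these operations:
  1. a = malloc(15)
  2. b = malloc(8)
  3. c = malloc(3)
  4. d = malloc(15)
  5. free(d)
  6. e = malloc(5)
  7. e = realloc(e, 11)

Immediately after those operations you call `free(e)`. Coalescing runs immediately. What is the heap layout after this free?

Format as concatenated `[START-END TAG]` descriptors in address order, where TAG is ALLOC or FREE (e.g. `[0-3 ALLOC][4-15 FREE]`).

Op 1: a = malloc(15) -> a = 0; heap: [0-14 ALLOC][15-44 FREE]
Op 2: b = malloc(8) -> b = 15; heap: [0-14 ALLOC][15-22 ALLOC][23-44 FREE]
Op 3: c = malloc(3) -> c = 23; heap: [0-14 ALLOC][15-22 ALLOC][23-25 ALLOC][26-44 FREE]
Op 4: d = malloc(15) -> d = 26; heap: [0-14 ALLOC][15-22 ALLOC][23-25 ALLOC][26-40 ALLOC][41-44 FREE]
Op 5: free(d) -> (freed d); heap: [0-14 ALLOC][15-22 ALLOC][23-25 ALLOC][26-44 FREE]
Op 6: e = malloc(5) -> e = 26; heap: [0-14 ALLOC][15-22 ALLOC][23-25 ALLOC][26-30 ALLOC][31-44 FREE]
Op 7: e = realloc(e, 11) -> e = 26; heap: [0-14 ALLOC][15-22 ALLOC][23-25 ALLOC][26-36 ALLOC][37-44 FREE]
free(e): e = 26 -> block [26-36 ALLOC]; mark free, coalesce with adjacent free neighbors -> [0-14 ALLOC][15-22 ALLOC][23-25 ALLOC][26-44 FREE]

Answer: [0-14 ALLOC][15-22 ALLOC][23-25 ALLOC][26-44 FREE]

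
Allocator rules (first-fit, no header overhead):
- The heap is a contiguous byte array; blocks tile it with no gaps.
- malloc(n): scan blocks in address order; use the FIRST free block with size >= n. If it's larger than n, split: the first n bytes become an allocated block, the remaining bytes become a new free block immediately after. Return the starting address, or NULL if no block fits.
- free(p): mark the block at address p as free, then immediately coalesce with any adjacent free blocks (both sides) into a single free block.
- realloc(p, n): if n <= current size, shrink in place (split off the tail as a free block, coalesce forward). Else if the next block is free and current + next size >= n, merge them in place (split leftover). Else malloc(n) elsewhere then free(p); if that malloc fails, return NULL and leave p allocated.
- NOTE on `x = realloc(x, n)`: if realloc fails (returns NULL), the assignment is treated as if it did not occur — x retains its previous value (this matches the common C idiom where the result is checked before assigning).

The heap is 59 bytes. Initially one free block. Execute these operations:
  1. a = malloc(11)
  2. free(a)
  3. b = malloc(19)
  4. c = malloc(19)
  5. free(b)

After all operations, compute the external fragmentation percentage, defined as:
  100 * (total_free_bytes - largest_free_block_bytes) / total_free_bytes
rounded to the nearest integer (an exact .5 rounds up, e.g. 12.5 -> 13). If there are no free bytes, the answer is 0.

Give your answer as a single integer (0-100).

Op 1: a = malloc(11) -> a = 0; heap: [0-10 ALLOC][11-58 FREE]
Op 2: free(a) -> (freed a); heap: [0-58 FREE]
Op 3: b = malloc(19) -> b = 0; heap: [0-18 ALLOC][19-58 FREE]
Op 4: c = malloc(19) -> c = 19; heap: [0-18 ALLOC][19-37 ALLOC][38-58 FREE]
Op 5: free(b) -> (freed b); heap: [0-18 FREE][19-37 ALLOC][38-58 FREE]
Free blocks: [19 21] total_free=40 largest=21 -> 100*(40-21)/40 = 1900/40 = 47.5 -> rounds to 48

Answer: 48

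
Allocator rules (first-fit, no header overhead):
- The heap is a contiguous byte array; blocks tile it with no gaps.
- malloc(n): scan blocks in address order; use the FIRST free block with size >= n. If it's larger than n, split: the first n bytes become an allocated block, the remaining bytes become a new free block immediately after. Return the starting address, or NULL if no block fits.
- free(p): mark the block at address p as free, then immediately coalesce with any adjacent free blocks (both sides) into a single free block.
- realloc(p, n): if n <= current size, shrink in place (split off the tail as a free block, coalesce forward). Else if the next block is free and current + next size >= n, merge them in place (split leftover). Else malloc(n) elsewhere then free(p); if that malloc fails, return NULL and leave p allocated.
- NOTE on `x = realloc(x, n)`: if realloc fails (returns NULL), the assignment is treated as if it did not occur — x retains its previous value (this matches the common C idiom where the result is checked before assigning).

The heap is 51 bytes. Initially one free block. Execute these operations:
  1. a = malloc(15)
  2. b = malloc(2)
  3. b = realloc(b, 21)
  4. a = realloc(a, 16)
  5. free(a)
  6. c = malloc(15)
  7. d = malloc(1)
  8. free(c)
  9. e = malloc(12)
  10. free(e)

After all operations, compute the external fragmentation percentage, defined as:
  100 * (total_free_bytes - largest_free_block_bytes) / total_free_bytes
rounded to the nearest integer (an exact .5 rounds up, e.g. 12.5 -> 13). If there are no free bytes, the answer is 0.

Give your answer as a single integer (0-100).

Answer: 48

Derivation:
Op 1: a = malloc(15) -> a = 0; heap: [0-14 ALLOC][15-50 FREE]
Op 2: b = malloc(2) -> b = 15; heap: [0-14 ALLOC][15-16 ALLOC][17-50 FREE]
Op 3: b = realloc(b, 21) -> b = 15; heap: [0-14 ALLOC][15-35 ALLOC][36-50 FREE]
Op 4: a = realloc(a, 16) -> NULL (a unchanged); heap: [0-14 ALLOC][15-35 ALLOC][36-50 FREE]
Op 5: free(a) -> (freed a); heap: [0-14 FREE][15-35 ALLOC][36-50 FREE]
Op 6: c = malloc(15) -> c = 0; heap: [0-14 ALLOC][15-35 ALLOC][36-50 FREE]
Op 7: d = malloc(1) -> d = 36; heap: [0-14 ALLOC][15-35 ALLOC][36-36 ALLOC][37-50 FREE]
Op 8: free(c) -> (freed c); heap: [0-14 FREE][15-35 ALLOC][36-36 ALLOC][37-50 FREE]
Op 9: e = malloc(12) -> e = 0; heap: [0-11 ALLOC][12-14 FREE][15-35 ALLOC][36-36 ALLOC][37-50 FREE]
Op 10: free(e) -> (freed e); heap: [0-14 FREE][15-35 ALLOC][36-36 ALLOC][37-50 FREE]
Free blocks: [15 14] total_free=29 largest=15 -> 100*(29-15)/29 = 1400/29 ≈ 48.276 -> rounds to 48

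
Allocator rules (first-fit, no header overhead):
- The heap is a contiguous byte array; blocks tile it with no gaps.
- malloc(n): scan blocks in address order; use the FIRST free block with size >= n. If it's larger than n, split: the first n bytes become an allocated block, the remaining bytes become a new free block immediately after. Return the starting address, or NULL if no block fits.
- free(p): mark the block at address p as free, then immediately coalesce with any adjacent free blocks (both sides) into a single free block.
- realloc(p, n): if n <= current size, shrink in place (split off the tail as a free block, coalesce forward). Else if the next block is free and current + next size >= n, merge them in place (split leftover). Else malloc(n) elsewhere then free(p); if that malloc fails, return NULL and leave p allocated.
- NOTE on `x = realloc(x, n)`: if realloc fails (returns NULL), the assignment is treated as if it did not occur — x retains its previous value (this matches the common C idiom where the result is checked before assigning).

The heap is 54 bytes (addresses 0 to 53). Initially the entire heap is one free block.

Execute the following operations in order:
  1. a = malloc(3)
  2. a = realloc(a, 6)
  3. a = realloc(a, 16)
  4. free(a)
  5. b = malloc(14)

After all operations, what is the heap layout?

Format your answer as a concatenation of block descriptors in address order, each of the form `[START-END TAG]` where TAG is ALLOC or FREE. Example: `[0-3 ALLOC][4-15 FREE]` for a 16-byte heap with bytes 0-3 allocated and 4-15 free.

Op 1: a = malloc(3) -> a = 0; heap: [0-2 ALLOC][3-53 FREE]
Op 2: a = realloc(a, 6) -> a = 0; heap: [0-5 ALLOC][6-53 FREE]
Op 3: a = realloc(a, 16) -> a = 0; heap: [0-15 ALLOC][16-53 FREE]
Op 4: free(a) -> (freed a); heap: [0-53 FREE]
Op 5: b = malloc(14) -> b = 0; heap: [0-13 ALLOC][14-53 FREE]

Answer: [0-13 ALLOC][14-53 FREE]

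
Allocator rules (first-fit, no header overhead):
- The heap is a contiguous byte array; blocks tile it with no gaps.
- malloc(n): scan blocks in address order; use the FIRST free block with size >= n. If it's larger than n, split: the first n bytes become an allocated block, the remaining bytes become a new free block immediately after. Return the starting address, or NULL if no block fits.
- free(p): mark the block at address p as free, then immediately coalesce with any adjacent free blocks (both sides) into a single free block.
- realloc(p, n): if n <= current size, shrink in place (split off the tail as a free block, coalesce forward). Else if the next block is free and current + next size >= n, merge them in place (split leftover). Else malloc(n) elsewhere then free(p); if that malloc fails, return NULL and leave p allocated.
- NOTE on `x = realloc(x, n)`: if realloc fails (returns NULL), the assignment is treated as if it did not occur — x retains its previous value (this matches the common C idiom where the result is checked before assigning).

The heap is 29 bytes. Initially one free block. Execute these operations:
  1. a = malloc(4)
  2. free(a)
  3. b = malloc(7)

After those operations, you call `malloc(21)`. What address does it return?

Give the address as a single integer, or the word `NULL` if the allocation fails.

Op 1: a = malloc(4) -> a = 0; heap: [0-3 ALLOC][4-28 FREE]
Op 2: free(a) -> (freed a); heap: [0-28 FREE]
Op 3: b = malloc(7) -> b = 0; heap: [0-6 ALLOC][7-28 FREE]
malloc(21): first-fit scan over [0-6 ALLOC][7-28 FREE] -> 7

Answer: 7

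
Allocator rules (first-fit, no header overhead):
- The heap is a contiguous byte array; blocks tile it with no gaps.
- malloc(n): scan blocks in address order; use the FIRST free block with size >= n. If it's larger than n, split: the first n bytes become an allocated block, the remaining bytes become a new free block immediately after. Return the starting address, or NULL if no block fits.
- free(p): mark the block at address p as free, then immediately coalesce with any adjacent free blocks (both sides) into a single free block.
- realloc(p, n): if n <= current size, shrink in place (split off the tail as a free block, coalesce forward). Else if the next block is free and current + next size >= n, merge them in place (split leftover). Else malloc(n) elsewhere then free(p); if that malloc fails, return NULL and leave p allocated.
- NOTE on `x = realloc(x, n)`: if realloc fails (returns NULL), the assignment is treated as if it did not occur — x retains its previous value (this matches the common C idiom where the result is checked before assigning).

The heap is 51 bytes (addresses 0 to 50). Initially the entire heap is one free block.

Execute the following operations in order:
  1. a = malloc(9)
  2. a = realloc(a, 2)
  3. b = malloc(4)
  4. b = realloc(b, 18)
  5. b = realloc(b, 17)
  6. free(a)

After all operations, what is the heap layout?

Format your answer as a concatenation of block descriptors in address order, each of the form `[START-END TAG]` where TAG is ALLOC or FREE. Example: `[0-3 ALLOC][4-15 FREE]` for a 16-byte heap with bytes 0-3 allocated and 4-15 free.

Answer: [0-1 FREE][2-18 ALLOC][19-50 FREE]

Derivation:
Op 1: a = malloc(9) -> a = 0; heap: [0-8 ALLOC][9-50 FREE]
Op 2: a = realloc(a, 2) -> a = 0; heap: [0-1 ALLOC][2-50 FREE]
Op 3: b = malloc(4) -> b = 2; heap: [0-1 ALLOC][2-5 ALLOC][6-50 FREE]
Op 4: b = realloc(b, 18) -> b = 2; heap: [0-1 ALLOC][2-19 ALLOC][20-50 FREE]
Op 5: b = realloc(b, 17) -> b = 2; heap: [0-1 ALLOC][2-18 ALLOC][19-50 FREE]
Op 6: free(a) -> (freed a); heap: [0-1 FREE][2-18 ALLOC][19-50 FREE]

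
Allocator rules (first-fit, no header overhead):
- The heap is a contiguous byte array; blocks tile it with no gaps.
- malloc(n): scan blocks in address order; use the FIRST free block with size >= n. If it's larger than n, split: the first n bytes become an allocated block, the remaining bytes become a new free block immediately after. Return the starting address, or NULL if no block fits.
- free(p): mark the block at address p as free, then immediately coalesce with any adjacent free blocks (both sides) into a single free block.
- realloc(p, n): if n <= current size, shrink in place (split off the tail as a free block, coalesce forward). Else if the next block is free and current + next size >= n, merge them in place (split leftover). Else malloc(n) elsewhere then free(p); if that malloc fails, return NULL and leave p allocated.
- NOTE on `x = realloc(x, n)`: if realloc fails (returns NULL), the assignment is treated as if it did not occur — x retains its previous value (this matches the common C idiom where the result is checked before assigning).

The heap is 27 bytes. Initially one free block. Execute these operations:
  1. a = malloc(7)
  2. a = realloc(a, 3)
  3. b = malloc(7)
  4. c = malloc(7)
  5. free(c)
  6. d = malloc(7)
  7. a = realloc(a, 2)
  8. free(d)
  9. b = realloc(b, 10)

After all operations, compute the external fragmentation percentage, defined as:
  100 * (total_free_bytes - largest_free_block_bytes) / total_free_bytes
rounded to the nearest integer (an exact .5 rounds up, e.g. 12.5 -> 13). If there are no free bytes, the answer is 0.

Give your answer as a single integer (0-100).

Answer: 7

Derivation:
Op 1: a = malloc(7) -> a = 0; heap: [0-6 ALLOC][7-26 FREE]
Op 2: a = realloc(a, 3) -> a = 0; heap: [0-2 ALLOC][3-26 FREE]
Op 3: b = malloc(7) -> b = 3; heap: [0-2 ALLOC][3-9 ALLOC][10-26 FREE]
Op 4: c = malloc(7) -> c = 10; heap: [0-2 ALLOC][3-9 ALLOC][10-16 ALLOC][17-26 FREE]
Op 5: free(c) -> (freed c); heap: [0-2 ALLOC][3-9 ALLOC][10-26 FREE]
Op 6: d = malloc(7) -> d = 10; heap: [0-2 ALLOC][3-9 ALLOC][10-16 ALLOC][17-26 FREE]
Op 7: a = realloc(a, 2) -> a = 0; heap: [0-1 ALLOC][2-2 FREE][3-9 ALLOC][10-16 ALLOC][17-26 FREE]
Op 8: free(d) -> (freed d); heap: [0-1 ALLOC][2-2 FREE][3-9 ALLOC][10-26 FREE]
Op 9: b = realloc(b, 10) -> b = 3; heap: [0-1 ALLOC][2-2 FREE][3-12 ALLOC][13-26 FREE]
Free blocks: [1 14] total_free=15 largest=14 -> 100*(15-14)/15 = 100/15 ≈ 6.667 -> rounds to 7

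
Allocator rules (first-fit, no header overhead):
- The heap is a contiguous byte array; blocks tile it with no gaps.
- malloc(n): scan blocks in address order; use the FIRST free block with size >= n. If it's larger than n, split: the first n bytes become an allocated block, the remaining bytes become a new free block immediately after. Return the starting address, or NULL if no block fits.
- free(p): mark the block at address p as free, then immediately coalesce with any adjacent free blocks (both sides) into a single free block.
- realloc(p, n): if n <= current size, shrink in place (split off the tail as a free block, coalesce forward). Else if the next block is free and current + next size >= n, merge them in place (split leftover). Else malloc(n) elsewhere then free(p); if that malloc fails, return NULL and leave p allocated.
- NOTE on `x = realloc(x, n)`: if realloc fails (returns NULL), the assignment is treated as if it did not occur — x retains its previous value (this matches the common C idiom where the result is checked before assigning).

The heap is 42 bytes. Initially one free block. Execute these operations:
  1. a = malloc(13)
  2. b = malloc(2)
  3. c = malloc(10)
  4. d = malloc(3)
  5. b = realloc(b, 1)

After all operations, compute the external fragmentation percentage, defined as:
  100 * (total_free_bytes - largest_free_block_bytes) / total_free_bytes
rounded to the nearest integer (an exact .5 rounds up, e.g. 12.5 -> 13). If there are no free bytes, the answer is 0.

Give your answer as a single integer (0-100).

Op 1: a = malloc(13) -> a = 0; heap: [0-12 ALLOC][13-41 FREE]
Op 2: b = malloc(2) -> b = 13; heap: [0-12 ALLOC][13-14 ALLOC][15-41 FREE]
Op 3: c = malloc(10) -> c = 15; heap: [0-12 ALLOC][13-14 ALLOC][15-24 ALLOC][25-41 FREE]
Op 4: d = malloc(3) -> d = 25; heap: [0-12 ALLOC][13-14 ALLOC][15-24 ALLOC][25-27 ALLOC][28-41 FREE]
Op 5: b = realloc(b, 1) -> b = 13; heap: [0-12 ALLOC][13-13 ALLOC][14-14 FREE][15-24 ALLOC][25-27 ALLOC][28-41 FREE]
Free blocks: [1 14] total_free=15 largest=14 -> 100*(15-14)/15 = 100/15 ≈ 6.667 -> rounds to 7

Answer: 7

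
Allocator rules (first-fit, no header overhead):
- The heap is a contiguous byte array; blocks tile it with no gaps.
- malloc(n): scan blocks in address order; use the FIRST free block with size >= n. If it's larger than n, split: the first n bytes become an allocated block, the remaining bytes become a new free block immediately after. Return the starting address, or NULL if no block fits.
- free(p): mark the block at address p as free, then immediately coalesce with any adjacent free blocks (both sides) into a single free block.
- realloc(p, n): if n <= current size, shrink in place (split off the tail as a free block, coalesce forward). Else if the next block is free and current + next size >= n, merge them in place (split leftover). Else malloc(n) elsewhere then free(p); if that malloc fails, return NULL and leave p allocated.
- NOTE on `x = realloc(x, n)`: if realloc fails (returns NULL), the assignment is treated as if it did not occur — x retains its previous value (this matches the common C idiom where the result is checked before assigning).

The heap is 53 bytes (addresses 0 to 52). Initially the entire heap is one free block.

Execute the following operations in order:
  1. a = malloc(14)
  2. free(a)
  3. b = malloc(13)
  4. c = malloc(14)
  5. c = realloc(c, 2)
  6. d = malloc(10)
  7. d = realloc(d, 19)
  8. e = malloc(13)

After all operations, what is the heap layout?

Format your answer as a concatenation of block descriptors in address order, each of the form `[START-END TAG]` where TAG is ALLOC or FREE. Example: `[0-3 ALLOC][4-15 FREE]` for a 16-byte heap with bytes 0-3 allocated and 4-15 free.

Answer: [0-12 ALLOC][13-14 ALLOC][15-33 ALLOC][34-46 ALLOC][47-52 FREE]

Derivation:
Op 1: a = malloc(14) -> a = 0; heap: [0-13 ALLOC][14-52 FREE]
Op 2: free(a) -> (freed a); heap: [0-52 FREE]
Op 3: b = malloc(13) -> b = 0; heap: [0-12 ALLOC][13-52 FREE]
Op 4: c = malloc(14) -> c = 13; heap: [0-12 ALLOC][13-26 ALLOC][27-52 FREE]
Op 5: c = realloc(c, 2) -> c = 13; heap: [0-12 ALLOC][13-14 ALLOC][15-52 FREE]
Op 6: d = malloc(10) -> d = 15; heap: [0-12 ALLOC][13-14 ALLOC][15-24 ALLOC][25-52 FREE]
Op 7: d = realloc(d, 19) -> d = 15; heap: [0-12 ALLOC][13-14 ALLOC][15-33 ALLOC][34-52 FREE]
Op 8: e = malloc(13) -> e = 34; heap: [0-12 ALLOC][13-14 ALLOC][15-33 ALLOC][34-46 ALLOC][47-52 FREE]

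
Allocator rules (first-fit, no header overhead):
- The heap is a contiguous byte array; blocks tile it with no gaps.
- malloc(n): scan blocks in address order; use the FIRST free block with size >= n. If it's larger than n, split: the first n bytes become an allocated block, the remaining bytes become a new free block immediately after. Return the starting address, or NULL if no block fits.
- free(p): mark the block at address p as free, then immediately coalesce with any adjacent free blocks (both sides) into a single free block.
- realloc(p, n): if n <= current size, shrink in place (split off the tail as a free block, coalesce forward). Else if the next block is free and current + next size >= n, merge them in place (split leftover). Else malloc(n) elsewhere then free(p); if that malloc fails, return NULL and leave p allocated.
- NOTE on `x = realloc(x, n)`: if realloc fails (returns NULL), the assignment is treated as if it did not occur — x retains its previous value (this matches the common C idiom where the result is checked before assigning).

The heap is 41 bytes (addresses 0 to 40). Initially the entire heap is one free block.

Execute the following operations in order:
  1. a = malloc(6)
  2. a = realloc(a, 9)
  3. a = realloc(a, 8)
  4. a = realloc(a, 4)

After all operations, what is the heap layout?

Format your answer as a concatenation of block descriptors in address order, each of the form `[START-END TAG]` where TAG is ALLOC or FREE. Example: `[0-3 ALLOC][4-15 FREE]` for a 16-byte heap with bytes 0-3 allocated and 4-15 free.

Op 1: a = malloc(6) -> a = 0; heap: [0-5 ALLOC][6-40 FREE]
Op 2: a = realloc(a, 9) -> a = 0; heap: [0-8 ALLOC][9-40 FREE]
Op 3: a = realloc(a, 8) -> a = 0; heap: [0-7 ALLOC][8-40 FREE]
Op 4: a = realloc(a, 4) -> a = 0; heap: [0-3 ALLOC][4-40 FREE]

Answer: [0-3 ALLOC][4-40 FREE]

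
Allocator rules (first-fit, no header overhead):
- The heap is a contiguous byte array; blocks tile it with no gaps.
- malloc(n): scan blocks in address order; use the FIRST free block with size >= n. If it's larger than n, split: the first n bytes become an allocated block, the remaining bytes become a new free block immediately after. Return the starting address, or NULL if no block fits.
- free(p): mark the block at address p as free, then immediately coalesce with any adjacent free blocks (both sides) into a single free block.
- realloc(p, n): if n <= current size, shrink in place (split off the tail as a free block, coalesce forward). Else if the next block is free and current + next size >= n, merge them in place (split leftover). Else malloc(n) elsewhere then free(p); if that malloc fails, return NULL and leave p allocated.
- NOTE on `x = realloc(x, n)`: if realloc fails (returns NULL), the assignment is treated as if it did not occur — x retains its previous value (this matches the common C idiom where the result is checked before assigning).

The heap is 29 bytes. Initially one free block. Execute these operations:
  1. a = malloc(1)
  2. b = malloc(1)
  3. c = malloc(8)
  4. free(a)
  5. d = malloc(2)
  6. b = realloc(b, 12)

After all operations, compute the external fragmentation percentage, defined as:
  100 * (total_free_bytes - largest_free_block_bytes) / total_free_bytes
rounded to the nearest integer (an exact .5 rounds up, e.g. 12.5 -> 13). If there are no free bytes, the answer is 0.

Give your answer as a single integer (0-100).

Answer: 29

Derivation:
Op 1: a = malloc(1) -> a = 0; heap: [0-0 ALLOC][1-28 FREE]
Op 2: b = malloc(1) -> b = 1; heap: [0-0 ALLOC][1-1 ALLOC][2-28 FREE]
Op 3: c = malloc(8) -> c = 2; heap: [0-0 ALLOC][1-1 ALLOC][2-9 ALLOC][10-28 FREE]
Op 4: free(a) -> (freed a); heap: [0-0 FREE][1-1 ALLOC][2-9 ALLOC][10-28 FREE]
Op 5: d = malloc(2) -> d = 10; heap: [0-0 FREE][1-1 ALLOC][2-9 ALLOC][10-11 ALLOC][12-28 FREE]
Op 6: b = realloc(b, 12) -> b = 12; heap: [0-1 FREE][2-9 ALLOC][10-11 ALLOC][12-23 ALLOC][24-28 FREE]
Free blocks: [2 5] total_free=7 largest=5 -> 100*(7-5)/7 = 200/7 ≈ 28.571 -> rounds to 29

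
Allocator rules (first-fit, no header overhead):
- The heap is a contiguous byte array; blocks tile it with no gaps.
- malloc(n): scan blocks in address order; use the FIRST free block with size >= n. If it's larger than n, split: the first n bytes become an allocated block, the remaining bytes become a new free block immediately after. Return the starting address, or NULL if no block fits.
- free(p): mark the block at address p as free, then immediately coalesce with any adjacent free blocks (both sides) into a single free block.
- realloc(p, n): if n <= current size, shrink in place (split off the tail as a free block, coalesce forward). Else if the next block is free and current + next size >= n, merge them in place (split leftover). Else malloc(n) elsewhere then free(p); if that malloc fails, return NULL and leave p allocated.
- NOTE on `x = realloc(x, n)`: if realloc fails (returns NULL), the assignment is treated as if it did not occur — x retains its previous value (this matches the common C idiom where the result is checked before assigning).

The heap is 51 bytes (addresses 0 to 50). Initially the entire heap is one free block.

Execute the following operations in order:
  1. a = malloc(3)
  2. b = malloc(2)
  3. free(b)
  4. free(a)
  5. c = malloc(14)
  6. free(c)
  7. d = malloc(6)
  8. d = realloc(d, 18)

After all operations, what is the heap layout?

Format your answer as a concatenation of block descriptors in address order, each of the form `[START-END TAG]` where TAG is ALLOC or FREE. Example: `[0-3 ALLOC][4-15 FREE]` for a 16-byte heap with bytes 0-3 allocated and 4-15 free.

Op 1: a = malloc(3) -> a = 0; heap: [0-2 ALLOC][3-50 FREE]
Op 2: b = malloc(2) -> b = 3; heap: [0-2 ALLOC][3-4 ALLOC][5-50 FREE]
Op 3: free(b) -> (freed b); heap: [0-2 ALLOC][3-50 FREE]
Op 4: free(a) -> (freed a); heap: [0-50 FREE]
Op 5: c = malloc(14) -> c = 0; heap: [0-13 ALLOC][14-50 FREE]
Op 6: free(c) -> (freed c); heap: [0-50 FREE]
Op 7: d = malloc(6) -> d = 0; heap: [0-5 ALLOC][6-50 FREE]
Op 8: d = realloc(d, 18) -> d = 0; heap: [0-17 ALLOC][18-50 FREE]

Answer: [0-17 ALLOC][18-50 FREE]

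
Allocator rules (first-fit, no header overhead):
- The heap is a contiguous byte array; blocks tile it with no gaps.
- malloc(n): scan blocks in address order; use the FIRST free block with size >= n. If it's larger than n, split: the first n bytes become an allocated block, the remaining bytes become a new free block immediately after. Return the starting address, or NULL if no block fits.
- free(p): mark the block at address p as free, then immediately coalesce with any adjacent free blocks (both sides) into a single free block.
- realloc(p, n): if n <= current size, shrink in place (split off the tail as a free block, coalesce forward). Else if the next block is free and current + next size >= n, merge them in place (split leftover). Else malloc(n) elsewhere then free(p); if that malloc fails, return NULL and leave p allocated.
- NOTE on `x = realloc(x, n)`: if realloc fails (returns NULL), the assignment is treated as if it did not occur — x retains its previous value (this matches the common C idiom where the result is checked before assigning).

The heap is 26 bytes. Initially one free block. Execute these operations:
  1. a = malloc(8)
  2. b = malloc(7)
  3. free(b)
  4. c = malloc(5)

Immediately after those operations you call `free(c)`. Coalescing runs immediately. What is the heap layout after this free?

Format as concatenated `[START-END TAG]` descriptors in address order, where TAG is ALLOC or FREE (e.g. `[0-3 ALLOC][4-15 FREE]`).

Op 1: a = malloc(8) -> a = 0; heap: [0-7 ALLOC][8-25 FREE]
Op 2: b = malloc(7) -> b = 8; heap: [0-7 ALLOC][8-14 ALLOC][15-25 FREE]
Op 3: free(b) -> (freed b); heap: [0-7 ALLOC][8-25 FREE]
Op 4: c = malloc(5) -> c = 8; heap: [0-7 ALLOC][8-12 ALLOC][13-25 FREE]
free(c): c = 8 -> block [8-12 ALLOC]; mark free, coalesce with adjacent free neighbors -> [0-7 ALLOC][8-25 FREE]

Answer: [0-7 ALLOC][8-25 FREE]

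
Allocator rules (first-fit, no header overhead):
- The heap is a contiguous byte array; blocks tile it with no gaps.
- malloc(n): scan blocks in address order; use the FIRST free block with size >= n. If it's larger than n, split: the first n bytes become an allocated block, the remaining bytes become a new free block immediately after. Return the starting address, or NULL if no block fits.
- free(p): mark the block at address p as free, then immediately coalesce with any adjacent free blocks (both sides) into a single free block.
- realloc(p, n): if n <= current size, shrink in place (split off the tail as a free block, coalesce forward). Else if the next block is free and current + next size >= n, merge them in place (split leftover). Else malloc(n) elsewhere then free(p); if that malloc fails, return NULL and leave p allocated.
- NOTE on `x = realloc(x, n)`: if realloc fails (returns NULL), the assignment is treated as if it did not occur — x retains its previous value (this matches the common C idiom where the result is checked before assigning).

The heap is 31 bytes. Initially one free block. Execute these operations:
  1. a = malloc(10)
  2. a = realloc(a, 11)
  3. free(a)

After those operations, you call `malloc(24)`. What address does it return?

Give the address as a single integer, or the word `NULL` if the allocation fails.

Answer: 0

Derivation:
Op 1: a = malloc(10) -> a = 0; heap: [0-9 ALLOC][10-30 FREE]
Op 2: a = realloc(a, 11) -> a = 0; heap: [0-10 ALLOC][11-30 FREE]
Op 3: free(a) -> (freed a); heap: [0-30 FREE]
malloc(24): first-fit scan over [0-30 FREE] -> 0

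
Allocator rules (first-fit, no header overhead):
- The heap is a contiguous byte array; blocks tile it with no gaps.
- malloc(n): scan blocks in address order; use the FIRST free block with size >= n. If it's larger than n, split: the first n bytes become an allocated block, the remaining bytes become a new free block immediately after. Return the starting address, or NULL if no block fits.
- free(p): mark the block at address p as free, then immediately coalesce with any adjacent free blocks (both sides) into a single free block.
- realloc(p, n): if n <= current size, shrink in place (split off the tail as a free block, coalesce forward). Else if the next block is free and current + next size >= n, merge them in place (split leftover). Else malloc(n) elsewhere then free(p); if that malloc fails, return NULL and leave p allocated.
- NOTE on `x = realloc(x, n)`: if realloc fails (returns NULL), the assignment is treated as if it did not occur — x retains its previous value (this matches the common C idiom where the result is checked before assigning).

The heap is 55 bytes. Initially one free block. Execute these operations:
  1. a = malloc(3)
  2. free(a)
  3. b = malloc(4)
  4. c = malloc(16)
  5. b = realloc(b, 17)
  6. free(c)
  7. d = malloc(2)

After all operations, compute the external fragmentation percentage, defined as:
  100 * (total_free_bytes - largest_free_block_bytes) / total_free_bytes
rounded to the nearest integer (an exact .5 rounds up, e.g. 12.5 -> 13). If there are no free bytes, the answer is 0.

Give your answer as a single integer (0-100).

Answer: 50

Derivation:
Op 1: a = malloc(3) -> a = 0; heap: [0-2 ALLOC][3-54 FREE]
Op 2: free(a) -> (freed a); heap: [0-54 FREE]
Op 3: b = malloc(4) -> b = 0; heap: [0-3 ALLOC][4-54 FREE]
Op 4: c = malloc(16) -> c = 4; heap: [0-3 ALLOC][4-19 ALLOC][20-54 FREE]
Op 5: b = realloc(b, 17) -> b = 20; heap: [0-3 FREE][4-19 ALLOC][20-36 ALLOC][37-54 FREE]
Op 6: free(c) -> (freed c); heap: [0-19 FREE][20-36 ALLOC][37-54 FREE]
Op 7: d = malloc(2) -> d = 0; heap: [0-1 ALLOC][2-19 FREE][20-36 ALLOC][37-54 FREE]
Free blocks: [18 18] total_free=36 largest=18 -> 100*(36-18)/36 = 1800/36 = 50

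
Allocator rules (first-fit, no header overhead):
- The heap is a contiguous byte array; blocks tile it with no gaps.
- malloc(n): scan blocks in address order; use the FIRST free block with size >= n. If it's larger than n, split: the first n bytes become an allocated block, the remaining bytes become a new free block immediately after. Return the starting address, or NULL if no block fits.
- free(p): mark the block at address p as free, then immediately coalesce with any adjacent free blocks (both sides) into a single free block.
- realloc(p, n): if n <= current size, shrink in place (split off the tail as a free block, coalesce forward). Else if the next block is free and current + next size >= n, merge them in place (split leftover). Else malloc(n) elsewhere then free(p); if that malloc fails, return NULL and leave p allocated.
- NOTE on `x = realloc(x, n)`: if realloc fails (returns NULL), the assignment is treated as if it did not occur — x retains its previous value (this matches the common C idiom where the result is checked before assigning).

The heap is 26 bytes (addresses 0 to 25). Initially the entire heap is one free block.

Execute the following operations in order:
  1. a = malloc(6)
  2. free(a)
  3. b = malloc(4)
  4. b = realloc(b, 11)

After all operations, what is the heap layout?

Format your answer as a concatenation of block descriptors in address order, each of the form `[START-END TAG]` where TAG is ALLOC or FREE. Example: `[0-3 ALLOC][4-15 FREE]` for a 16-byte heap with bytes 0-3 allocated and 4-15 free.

Answer: [0-10 ALLOC][11-25 FREE]

Derivation:
Op 1: a = malloc(6) -> a = 0; heap: [0-5 ALLOC][6-25 FREE]
Op 2: free(a) -> (freed a); heap: [0-25 FREE]
Op 3: b = malloc(4) -> b = 0; heap: [0-3 ALLOC][4-25 FREE]
Op 4: b = realloc(b, 11) -> b = 0; heap: [0-10 ALLOC][11-25 FREE]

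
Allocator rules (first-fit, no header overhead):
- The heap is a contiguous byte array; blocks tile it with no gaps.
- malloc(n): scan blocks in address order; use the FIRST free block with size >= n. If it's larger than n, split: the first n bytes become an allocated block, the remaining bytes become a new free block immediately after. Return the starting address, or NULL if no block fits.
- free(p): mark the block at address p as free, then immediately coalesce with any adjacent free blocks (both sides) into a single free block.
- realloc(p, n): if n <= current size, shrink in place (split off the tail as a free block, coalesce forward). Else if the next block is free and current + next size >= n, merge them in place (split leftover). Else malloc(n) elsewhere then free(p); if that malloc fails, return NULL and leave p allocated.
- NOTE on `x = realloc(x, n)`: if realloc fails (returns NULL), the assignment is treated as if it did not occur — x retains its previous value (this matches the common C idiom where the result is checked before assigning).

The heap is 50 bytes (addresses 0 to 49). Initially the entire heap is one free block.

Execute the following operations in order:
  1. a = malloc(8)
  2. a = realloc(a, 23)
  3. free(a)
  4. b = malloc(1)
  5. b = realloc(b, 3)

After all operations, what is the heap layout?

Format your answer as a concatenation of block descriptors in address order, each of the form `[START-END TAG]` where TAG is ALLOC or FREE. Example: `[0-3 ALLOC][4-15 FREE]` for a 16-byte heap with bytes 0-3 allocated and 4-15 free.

Answer: [0-2 ALLOC][3-49 FREE]

Derivation:
Op 1: a = malloc(8) -> a = 0; heap: [0-7 ALLOC][8-49 FREE]
Op 2: a = realloc(a, 23) -> a = 0; heap: [0-22 ALLOC][23-49 FREE]
Op 3: free(a) -> (freed a); heap: [0-49 FREE]
Op 4: b = malloc(1) -> b = 0; heap: [0-0 ALLOC][1-49 FREE]
Op 5: b = realloc(b, 3) -> b = 0; heap: [0-2 ALLOC][3-49 FREE]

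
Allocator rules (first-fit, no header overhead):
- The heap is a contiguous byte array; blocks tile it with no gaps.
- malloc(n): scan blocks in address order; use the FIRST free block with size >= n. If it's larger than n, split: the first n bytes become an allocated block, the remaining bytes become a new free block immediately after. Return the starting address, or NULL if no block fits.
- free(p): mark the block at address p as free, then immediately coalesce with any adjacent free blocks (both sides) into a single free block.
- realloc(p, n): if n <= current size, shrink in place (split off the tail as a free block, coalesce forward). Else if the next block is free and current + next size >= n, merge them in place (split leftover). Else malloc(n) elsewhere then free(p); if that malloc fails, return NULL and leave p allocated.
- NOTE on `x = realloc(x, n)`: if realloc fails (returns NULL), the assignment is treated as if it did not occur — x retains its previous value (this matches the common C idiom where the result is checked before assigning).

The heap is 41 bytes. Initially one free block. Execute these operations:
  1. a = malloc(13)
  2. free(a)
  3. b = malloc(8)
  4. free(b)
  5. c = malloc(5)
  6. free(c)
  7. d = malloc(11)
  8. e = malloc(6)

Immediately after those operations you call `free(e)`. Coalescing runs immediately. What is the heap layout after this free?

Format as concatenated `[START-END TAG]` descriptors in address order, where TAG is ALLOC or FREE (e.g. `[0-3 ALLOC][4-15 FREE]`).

Answer: [0-10 ALLOC][11-40 FREE]

Derivation:
Op 1: a = malloc(13) -> a = 0; heap: [0-12 ALLOC][13-40 FREE]
Op 2: free(a) -> (freed a); heap: [0-40 FREE]
Op 3: b = malloc(8) -> b = 0; heap: [0-7 ALLOC][8-40 FREE]
Op 4: free(b) -> (freed b); heap: [0-40 FREE]
Op 5: c = malloc(5) -> c = 0; heap: [0-4 ALLOC][5-40 FREE]
Op 6: free(c) -> (freed c); heap: [0-40 FREE]
Op 7: d = malloc(11) -> d = 0; heap: [0-10 ALLOC][11-40 FREE]
Op 8: e = malloc(6) -> e = 11; heap: [0-10 ALLOC][11-16 ALLOC][17-40 FREE]
free(e): e = 11 -> block [11-16 ALLOC]; mark free, coalesce with adjacent free neighbors -> [0-10 ALLOC][11-40 FREE]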